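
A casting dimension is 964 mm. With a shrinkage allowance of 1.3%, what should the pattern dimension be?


Formula: L_pattern = L_casting * (1 + shrinkage_rate/100)
Shrinkage factor = 1 + 1.3/100 = 1.013
L_pattern = 964 mm * 1.013 = 976.5320 mm


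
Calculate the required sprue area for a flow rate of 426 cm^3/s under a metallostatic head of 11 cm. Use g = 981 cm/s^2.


Formula: v = sqrt(2*g*h), A = Q/v
Velocity: v = sqrt(2 * 981 * 11) = sqrt(21582) = 146.9081 cm/s
Sprue area: A = Q / v = 426 / 146.9081 = 2.8998 cm^2

2.8998 cm^2


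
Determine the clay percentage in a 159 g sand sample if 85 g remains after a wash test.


Formula: Clay% = (W_total - W_washed) / W_total * 100
Clay mass = 159 - 85 = 74 g
Clay% = 74 / 159 * 100 = 46.5409%


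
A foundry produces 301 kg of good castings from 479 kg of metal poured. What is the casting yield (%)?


Formula: Casting Yield = (W_good / W_total) * 100
Yield = (301 kg / 479 kg) * 100 = 62.8392%


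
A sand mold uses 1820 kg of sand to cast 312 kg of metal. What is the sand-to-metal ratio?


Formula: Sand-to-Metal Ratio = W_sand / W_metal
Ratio = 1820 kg / 312 kg = 5.8333

Final answer: 5.8333


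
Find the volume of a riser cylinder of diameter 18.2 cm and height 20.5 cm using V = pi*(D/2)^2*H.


Formula: V = pi * (D/2)^2 * H  (cylinder volume)
Radius = D/2 = 18.2/2 = 9.1 cm
V = pi * 9.1^2 * 20.5 = 5333.1834 cm^3

Answer: 5333.1834 cm^3


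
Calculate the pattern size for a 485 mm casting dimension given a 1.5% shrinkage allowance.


Formula: L_pattern = L_casting * (1 + shrinkage_rate/100)
Shrinkage factor = 1 + 1.5/100 = 1.015
L_pattern = 485 mm * 1.015 = 492.2750 mm

492.2750 mm


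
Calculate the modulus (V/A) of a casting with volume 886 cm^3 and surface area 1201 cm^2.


Formula: Casting Modulus M = V / A
M = 886 cm^3 / 1201 cm^2 = 0.7377 cm

Final answer: 0.7377 cm


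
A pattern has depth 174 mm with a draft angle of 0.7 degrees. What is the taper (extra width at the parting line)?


Formula: taper = depth * tan(draft_angle)
tan(0.7 deg) = 0.0122179
taper = 174 mm * 0.0122179 = 2.1259 mm


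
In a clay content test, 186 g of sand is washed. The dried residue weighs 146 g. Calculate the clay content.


Formula: Clay% = (W_total - W_washed) / W_total * 100
Clay mass = 186 - 146 = 40 g
Clay% = 40 / 186 * 100 = 21.5054%

21.5054%


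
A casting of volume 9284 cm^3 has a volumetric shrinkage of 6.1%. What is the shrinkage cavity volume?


Formula: V_shrink = V_casting * shrinkage_pct / 100
V_shrink = 9284 cm^3 * 6.1 / 100 = 566.3240 cm^3

Answer: 566.3240 cm^3


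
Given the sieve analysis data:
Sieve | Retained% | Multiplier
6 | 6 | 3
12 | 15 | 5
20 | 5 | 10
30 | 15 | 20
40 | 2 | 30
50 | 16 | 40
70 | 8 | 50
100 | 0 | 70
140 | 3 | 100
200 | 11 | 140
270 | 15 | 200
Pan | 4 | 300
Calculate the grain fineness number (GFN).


Formula: GFN = sum(pct * multiplier) / sum(pct)
sum(pct * multiplier) = 7583
sum(pct) = 100
GFN = 7583 / 100 = 75.83

75.83


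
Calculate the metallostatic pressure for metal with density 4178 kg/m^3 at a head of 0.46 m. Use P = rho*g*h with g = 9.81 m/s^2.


Formula: P = rho * g * h
rho * g = 4178 * 9.81 = 40986.18 N/m^3
P = 40986.18 * 0.46 = 18853.6428 Pa

Answer: 18853.6428 Pa


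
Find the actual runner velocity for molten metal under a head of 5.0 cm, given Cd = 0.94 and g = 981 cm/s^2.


Formula: v = Cd * sqrt(2 * g * h)  (Torricelli with discharge coefficient)
2*g*h = 2 * 981 * 5.0 = 9810.0 cm^2/s^2
sqrt(9810.0) = 99.04544 cm/s
v = 0.94 * 99.04544 = 93.1027 cm/s

93.1027 cm/s


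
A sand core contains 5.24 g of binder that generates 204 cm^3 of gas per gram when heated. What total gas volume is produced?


Formula: V_gas = W_binder * gas_evolution_rate
V = 5.24 g * 204 cm^3/g = 1068.9600 cm^3

Answer: 1068.9600 cm^3


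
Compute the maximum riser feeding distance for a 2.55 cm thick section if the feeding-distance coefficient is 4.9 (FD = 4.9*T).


Formula: FD = 4.9 * T  (riser feeding-distance rule)
FD = 4.9 * 2.55 cm = 12.4950 cm

Answer: 12.4950 cm


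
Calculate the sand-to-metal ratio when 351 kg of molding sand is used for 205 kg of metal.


Formula: Sand-to-Metal Ratio = W_sand / W_metal
Ratio = 351 kg / 205 kg = 1.7122

Answer: 1.7122


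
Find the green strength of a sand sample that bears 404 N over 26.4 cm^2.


Formula: Compressive Strength = Force / Area
Strength = 404 N / 26.4 cm^2 = 15.3030 N/cm^2


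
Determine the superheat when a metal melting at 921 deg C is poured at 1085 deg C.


Formula: Superheat = T_pour - T_melt
Superheat = 1085 - 921 = 164 deg C


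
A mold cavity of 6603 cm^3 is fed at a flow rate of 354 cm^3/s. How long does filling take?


Formula: t_fill = V_mold / Q_flow
t = 6603 cm^3 / 354 cm^3/s = 18.6525 s

Final answer: 18.6525 s


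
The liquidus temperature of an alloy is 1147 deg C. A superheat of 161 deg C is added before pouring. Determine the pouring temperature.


Formula: T_pour = T_melt + Superheat
T_pour = 1147 + 161 = 1308 deg C

Answer: 1308 deg C


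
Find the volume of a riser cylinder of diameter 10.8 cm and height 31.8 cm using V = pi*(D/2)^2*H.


Formula: V = pi * (D/2)^2 * H  (cylinder volume)
Radius = D/2 = 10.8/2 = 5.4 cm
V = pi * 5.4^2 * 31.8 = 2913.1612 cm^3


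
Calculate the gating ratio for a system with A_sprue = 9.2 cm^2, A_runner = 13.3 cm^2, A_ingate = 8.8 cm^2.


Sprue:Runner:Ingate = 1 : 13.3/9.2 : 8.8/9.2 = 1:1.45:0.96

1:1.45:0.96


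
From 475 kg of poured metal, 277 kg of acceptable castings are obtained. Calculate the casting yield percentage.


Formula: Casting Yield = (W_good / W_total) * 100
Yield = (277 kg / 475 kg) * 100 = 58.3158%

58.3158%


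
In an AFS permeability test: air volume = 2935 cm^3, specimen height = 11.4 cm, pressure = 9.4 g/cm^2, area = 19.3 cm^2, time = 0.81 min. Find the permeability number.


Formula: Permeability Number P = (V * H) / (p * A * t)
Numerator: V * H = 2935 * 11.4 = 33459.0
Denominator: p * A * t = 9.4 * 19.3 * 0.81 = 146.9502
P = 33459.0 / 146.9502 = 227.6894

227.6894


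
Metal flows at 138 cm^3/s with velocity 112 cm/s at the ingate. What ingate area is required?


Formula: A_ingate = Q / v  (continuity equation)
A = 138 cm^3/s / 112 cm/s = 1.2321 cm^2

Answer: 1.2321 cm^2


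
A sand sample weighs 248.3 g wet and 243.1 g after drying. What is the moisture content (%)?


Formula: MC = (W_wet - W_dry) / W_wet * 100
Water mass = 248.3 - 243.1 = 5.2 g
MC = 5.2 / 248.3 * 100 = 2.0942%


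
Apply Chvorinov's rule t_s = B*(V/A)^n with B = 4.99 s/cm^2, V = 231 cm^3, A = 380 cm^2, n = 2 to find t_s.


Formula: t_s = B * (V/A)^n  (Chvorinov's rule, n=2)
Modulus M = V/A = 231/380 = 0.607895 cm
M^2 = 0.607895^2 = 0.369536 cm^2
t_s = 4.99 * 0.369536 = 1.8440 s

Final answer: 1.8440 s


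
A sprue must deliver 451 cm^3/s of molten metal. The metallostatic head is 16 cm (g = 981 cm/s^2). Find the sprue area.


Formula: v = sqrt(2*g*h), A = Q/v
Velocity: v = sqrt(2 * 981 * 16) = sqrt(31392) = 177.1779 cm/s
Sprue area: A = Q / v = 451 / 177.1779 = 2.5455 cm^2


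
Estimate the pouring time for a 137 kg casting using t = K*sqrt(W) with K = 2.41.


Formula: t = K * sqrt(W)
sqrt(W) = sqrt(137) = 11.70470
t = 2.41 * 11.70470 = 28.2083 s


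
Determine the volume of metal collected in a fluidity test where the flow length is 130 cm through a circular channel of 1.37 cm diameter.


Formula: V = pi * (d/2)^2 * L  (cylinder volume)
Radius = 1.37/2 = 0.685 cm
V = pi * 0.685^2 * 130 = 191.6348 cm^3

Final answer: 191.6348 cm^3


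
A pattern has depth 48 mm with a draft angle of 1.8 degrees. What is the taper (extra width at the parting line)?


Formula: taper = depth * tan(draft_angle)
tan(1.8 deg) = 0.0314263
taper = 48 mm * 0.0314263 = 1.5085 mm

1.5085 mm


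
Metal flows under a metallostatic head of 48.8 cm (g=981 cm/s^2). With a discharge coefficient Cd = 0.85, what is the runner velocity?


Formula: v = Cd * sqrt(2 * g * h)  (Torricelli with discharge coefficient)
2*g*h = 2 * 981 * 48.8 = 95745.6 cm^2/s^2
sqrt(95745.6) = 309.42786 cm/s
v = 0.85 * 309.42786 = 263.0137 cm/s


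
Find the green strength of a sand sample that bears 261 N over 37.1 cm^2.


Formula: Compressive Strength = Force / Area
Strength = 261 N / 37.1 cm^2 = 7.0350 N/cm^2

7.0350 N/cm^2


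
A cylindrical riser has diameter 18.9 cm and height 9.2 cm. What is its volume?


Formula: V = pi * (D/2)^2 * H  (cylinder volume)
Radius = D/2 = 18.9/2 = 9.45 cm
V = pi * 9.45^2 * 9.2 = 2581.0791 cm^3


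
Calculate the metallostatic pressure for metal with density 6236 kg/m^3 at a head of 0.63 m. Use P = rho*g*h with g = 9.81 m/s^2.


Formula: P = rho * g * h
rho * g = 6236 * 9.81 = 61175.16 N/m^3
P = 61175.16 * 0.63 = 38540.3508 Pa


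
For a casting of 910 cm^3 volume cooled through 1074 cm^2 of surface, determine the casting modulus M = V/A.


Formula: Casting Modulus M = V / A
M = 910 cm^3 / 1074 cm^2 = 0.8473 cm

0.8473 cm


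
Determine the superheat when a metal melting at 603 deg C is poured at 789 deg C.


Formula: Superheat = T_pour - T_melt
Superheat = 789 - 603 = 186 deg C

Final answer: 186 deg C


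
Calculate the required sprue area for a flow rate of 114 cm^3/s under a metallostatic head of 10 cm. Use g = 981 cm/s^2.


Formula: v = sqrt(2*g*h), A = Q/v
Velocity: v = sqrt(2 * 981 * 10) = sqrt(19620) = 140.0714 cm/s
Sprue area: A = Q / v = 114 / 140.0714 = 0.8139 cm^2

0.8139 cm^2


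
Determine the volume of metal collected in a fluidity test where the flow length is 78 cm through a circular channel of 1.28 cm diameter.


Formula: V = pi * (d/2)^2 * L  (cylinder volume)
Radius = 1.28/2 = 0.64 cm
V = pi * 0.64^2 * 78 = 100.3701 cm^3

Answer: 100.3701 cm^3


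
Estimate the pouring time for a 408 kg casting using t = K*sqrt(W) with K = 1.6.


Formula: t = K * sqrt(W)
sqrt(W) = sqrt(408) = 20.19901
t = 1.6 * 20.19901 = 32.3184 s

Answer: 32.3184 s


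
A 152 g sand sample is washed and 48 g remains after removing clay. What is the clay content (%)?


Formula: Clay% = (W_total - W_washed) / W_total * 100
Clay mass = 152 - 48 = 104 g
Clay% = 104 / 152 * 100 = 68.4211%

Answer: 68.4211%


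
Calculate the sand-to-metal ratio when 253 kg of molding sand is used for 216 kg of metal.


Formula: Sand-to-Metal Ratio = W_sand / W_metal
Ratio = 253 kg / 216 kg = 1.1713

Final answer: 1.1713


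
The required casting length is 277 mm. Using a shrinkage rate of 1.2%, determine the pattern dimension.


Formula: L_pattern = L_casting * (1 + shrinkage_rate/100)
Shrinkage factor = 1 + 1.2/100 = 1.012
L_pattern = 277 mm * 1.012 = 280.3240 mm

Final answer: 280.3240 mm


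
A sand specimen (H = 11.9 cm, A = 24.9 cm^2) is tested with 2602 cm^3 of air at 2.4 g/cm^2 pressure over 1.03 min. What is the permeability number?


Formula: Permeability Number P = (V * H) / (p * A * t)
Numerator: V * H = 2602 * 11.9 = 30963.8
Denominator: p * A * t = 2.4 * 24.9 * 1.03 = 61.5528
P = 30963.8 / 61.5528 = 503.0445


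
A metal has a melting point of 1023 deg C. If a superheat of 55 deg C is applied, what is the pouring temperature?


Formula: T_pour = T_melt + Superheat
T_pour = 1023 + 55 = 1078 deg C


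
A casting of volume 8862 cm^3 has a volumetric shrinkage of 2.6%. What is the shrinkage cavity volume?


Formula: V_shrink = V_casting * shrinkage_pct / 100
V_shrink = 8862 cm^3 * 2.6 / 100 = 230.4120 cm^3

Answer: 230.4120 cm^3


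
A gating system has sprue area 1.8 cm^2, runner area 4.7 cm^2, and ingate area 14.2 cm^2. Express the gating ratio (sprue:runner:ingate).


Sprue:Runner:Ingate = 1 : 4.7/1.8 : 14.2/1.8 = 1:2.61:7.89


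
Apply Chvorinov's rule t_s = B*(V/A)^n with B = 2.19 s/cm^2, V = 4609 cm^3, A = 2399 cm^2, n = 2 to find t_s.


Formula: t_s = B * (V/A)^n  (Chvorinov's rule, n=2)
Modulus M = V/A = 4609/2399 = 1.921217 cm
M^2 = 1.921217^2 = 3.691075 cm^2
t_s = 2.19 * 3.691075 = 8.0835 s

8.0835 s


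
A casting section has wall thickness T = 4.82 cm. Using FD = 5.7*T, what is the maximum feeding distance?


Formula: FD = 5.7 * T  (riser feeding-distance rule)
FD = 5.7 * 4.82 cm = 27.4740 cm

Final answer: 27.4740 cm


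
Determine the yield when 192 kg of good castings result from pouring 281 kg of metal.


Formula: Casting Yield = (W_good / W_total) * 100
Yield = (192 kg / 281 kg) * 100 = 68.3274%

Final answer: 68.3274%


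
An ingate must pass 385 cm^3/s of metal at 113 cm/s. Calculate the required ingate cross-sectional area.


Formula: A_ingate = Q / v  (continuity equation)
A = 385 cm^3/s / 113 cm/s = 3.4071 cm^2

Final answer: 3.4071 cm^2


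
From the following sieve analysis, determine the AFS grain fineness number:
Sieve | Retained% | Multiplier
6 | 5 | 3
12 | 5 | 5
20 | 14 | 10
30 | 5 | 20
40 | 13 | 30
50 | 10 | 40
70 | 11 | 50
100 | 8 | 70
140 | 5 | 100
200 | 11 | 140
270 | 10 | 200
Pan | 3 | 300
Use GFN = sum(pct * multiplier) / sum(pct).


Formula: GFN = sum(pct * multiplier) / sum(pct)
sum(pct * multiplier) = 7120
sum(pct) = 100
GFN = 7120 / 100 = 71.20

71.20


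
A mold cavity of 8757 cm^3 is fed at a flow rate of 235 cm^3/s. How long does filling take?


Formula: t_fill = V_mold / Q_flow
t = 8757 cm^3 / 235 cm^3/s = 37.2638 s


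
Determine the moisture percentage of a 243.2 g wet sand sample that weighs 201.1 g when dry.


Formula: MC = (W_wet - W_dry) / W_wet * 100
Water mass = 243.2 - 201.1 = 42.1 g
MC = 42.1 / 243.2 * 100 = 17.3109%

Final answer: 17.3109%


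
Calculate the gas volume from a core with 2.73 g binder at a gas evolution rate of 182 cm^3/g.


Formula: V_gas = W_binder * gas_evolution_rate
V = 2.73 g * 182 cm^3/g = 496.8600 cm^3


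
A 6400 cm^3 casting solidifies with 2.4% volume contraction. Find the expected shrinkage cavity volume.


Formula: V_shrink = V_casting * shrinkage_pct / 100
V_shrink = 6400 cm^3 * 2.4 / 100 = 153.6000 cm^3

153.6000 cm^3


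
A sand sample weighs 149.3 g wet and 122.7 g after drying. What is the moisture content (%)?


Formula: MC = (W_wet - W_dry) / W_wet * 100
Water mass = 149.3 - 122.7 = 26.6 g
MC = 26.6 / 149.3 * 100 = 17.8165%

17.8165%


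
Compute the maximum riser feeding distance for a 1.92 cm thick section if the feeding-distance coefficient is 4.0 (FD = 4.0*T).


Formula: FD = 4.0 * T  (riser feeding-distance rule)
FD = 4.0 * 1.92 cm = 7.6800 cm

Answer: 7.6800 cm


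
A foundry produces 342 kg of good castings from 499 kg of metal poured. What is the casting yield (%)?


Formula: Casting Yield = (W_good / W_total) * 100
Yield = (342 kg / 499 kg) * 100 = 68.5371%

Answer: 68.5371%


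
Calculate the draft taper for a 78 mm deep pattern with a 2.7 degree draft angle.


Formula: taper = depth * tan(draft_angle)
tan(2.7 deg) = 0.0471588
taper = 78 mm * 0.0471588 = 3.6784 mm


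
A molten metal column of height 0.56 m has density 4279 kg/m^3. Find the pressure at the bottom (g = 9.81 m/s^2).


Formula: P = rho * g * h
rho * g = 4279 * 9.81 = 41976.99 N/m^3
P = 41976.99 * 0.56 = 23507.1144 Pa

23507.1144 Pa


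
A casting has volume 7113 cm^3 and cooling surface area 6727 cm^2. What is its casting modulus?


Formula: Casting Modulus M = V / A
M = 7113 cm^3 / 6727 cm^2 = 1.0574 cm

Final answer: 1.0574 cm


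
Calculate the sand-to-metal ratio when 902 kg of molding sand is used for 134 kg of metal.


Formula: Sand-to-Metal Ratio = W_sand / W_metal
Ratio = 902 kg / 134 kg = 6.7313

Final answer: 6.7313


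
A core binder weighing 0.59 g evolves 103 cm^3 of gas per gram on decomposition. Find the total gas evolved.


Formula: V_gas = W_binder * gas_evolution_rate
V = 0.59 g * 103 cm^3/g = 60.7700 cm^3


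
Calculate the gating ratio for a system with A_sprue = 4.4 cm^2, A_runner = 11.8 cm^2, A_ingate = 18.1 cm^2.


Sprue:Runner:Ingate = 1 : 11.8/4.4 : 18.1/4.4 = 1:2.68:4.11

Answer: 1:2.68:4.11


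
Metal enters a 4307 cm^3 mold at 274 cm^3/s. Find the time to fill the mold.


Formula: t_fill = V_mold / Q_flow
t = 4307 cm^3 / 274 cm^3/s = 15.7190 s

Final answer: 15.7190 s


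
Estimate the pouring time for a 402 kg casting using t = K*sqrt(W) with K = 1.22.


Formula: t = K * sqrt(W)
sqrt(W) = sqrt(402) = 20.04994
t = 1.22 * 20.04994 = 24.4609 s


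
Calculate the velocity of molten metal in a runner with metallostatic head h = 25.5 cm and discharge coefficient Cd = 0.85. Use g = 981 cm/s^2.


Formula: v = Cd * sqrt(2 * g * h)  (Torricelli with discharge coefficient)
2*g*h = 2 * 981 * 25.5 = 50031.0 cm^2/s^2
sqrt(50031.0) = 223.67611 cm/s
v = 0.85 * 223.67611 = 190.1247 cm/s

Answer: 190.1247 cm/s


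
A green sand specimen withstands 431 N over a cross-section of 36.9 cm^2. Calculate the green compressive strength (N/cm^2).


Formula: Compressive Strength = Force / Area
Strength = 431 N / 36.9 cm^2 = 11.6802 N/cm^2

Answer: 11.6802 N/cm^2


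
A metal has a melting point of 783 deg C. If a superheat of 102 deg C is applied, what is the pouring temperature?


Formula: T_pour = T_melt + Superheat
T_pour = 783 + 102 = 885 deg C


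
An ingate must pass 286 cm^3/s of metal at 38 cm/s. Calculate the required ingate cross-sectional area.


Formula: A_ingate = Q / v  (continuity equation)
A = 286 cm^3/s / 38 cm/s = 7.5263 cm^2

Answer: 7.5263 cm^2


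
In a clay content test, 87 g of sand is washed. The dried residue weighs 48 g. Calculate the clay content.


Formula: Clay% = (W_total - W_washed) / W_total * 100
Clay mass = 87 - 48 = 39 g
Clay% = 39 / 87 * 100 = 44.8276%

44.8276%


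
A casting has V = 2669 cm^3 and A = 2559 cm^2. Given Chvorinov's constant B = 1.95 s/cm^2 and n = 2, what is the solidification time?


Formula: t_s = B * (V/A)^n  (Chvorinov's rule, n=2)
Modulus M = V/A = 2669/2559 = 1.042986 cm
M^2 = 1.042986^2 = 1.087820 cm^2
t_s = 1.95 * 1.087820 = 2.1212 s

2.1212 s


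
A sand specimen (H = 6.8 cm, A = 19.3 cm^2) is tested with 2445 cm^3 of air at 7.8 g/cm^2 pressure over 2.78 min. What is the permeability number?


Formula: Permeability Number P = (V * H) / (p * A * t)
Numerator: V * H = 2445 * 6.8 = 16626.0
Denominator: p * A * t = 7.8 * 19.3 * 2.78 = 418.5012
P = 16626.0 / 418.5012 = 39.7275


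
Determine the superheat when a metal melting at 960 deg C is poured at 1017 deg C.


Formula: Superheat = T_pour - T_melt
Superheat = 1017 - 960 = 57 deg C


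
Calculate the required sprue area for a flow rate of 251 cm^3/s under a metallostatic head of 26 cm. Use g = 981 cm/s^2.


Formula: v = sqrt(2*g*h), A = Q/v
Velocity: v = sqrt(2 * 981 * 26) = sqrt(51012) = 225.8584 cm/s
Sprue area: A = Q / v = 251 / 225.8584 = 1.1113 cm^2

Answer: 1.1113 cm^2


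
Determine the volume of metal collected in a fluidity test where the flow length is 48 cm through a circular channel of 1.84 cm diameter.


Formula: V = pi * (d/2)^2 * L  (cylinder volume)
Radius = 1.84/2 = 0.92 cm
V = pi * 0.92^2 * 48 = 127.6341 cm^3

Answer: 127.6341 cm^3


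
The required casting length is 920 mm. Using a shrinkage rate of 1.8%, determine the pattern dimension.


Formula: L_pattern = L_casting * (1 + shrinkage_rate/100)
Shrinkage factor = 1 + 1.8/100 = 1.018
L_pattern = 920 mm * 1.018 = 936.5600 mm

Final answer: 936.5600 mm


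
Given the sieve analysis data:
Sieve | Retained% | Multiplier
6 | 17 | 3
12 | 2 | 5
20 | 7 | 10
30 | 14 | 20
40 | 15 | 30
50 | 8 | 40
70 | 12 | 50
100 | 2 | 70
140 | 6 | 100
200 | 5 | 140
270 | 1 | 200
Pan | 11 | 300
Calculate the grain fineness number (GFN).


Formula: GFN = sum(pct * multiplier) / sum(pct)
sum(pct * multiplier) = 6721
sum(pct) = 100
GFN = 6721 / 100 = 67.21

Final answer: 67.21


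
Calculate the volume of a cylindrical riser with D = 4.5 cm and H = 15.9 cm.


Formula: V = pi * (D/2)^2 * H  (cylinder volume)
Radius = D/2 = 4.5/2 = 2.25 cm
V = pi * 2.25^2 * 15.9 = 252.8786 cm^3

Answer: 252.8786 cm^3


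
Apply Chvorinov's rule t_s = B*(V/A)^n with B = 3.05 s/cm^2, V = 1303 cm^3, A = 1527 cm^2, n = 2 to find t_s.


Formula: t_s = B * (V/A)^n  (Chvorinov's rule, n=2)
Modulus M = V/A = 1303/1527 = 0.853307 cm
M^2 = 0.853307^2 = 0.728133 cm^2
t_s = 3.05 * 0.728133 = 2.2208 s

2.2208 s


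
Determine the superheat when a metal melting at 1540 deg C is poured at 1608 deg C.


Formula: Superheat = T_pour - T_melt
Superheat = 1608 - 1540 = 68 deg C


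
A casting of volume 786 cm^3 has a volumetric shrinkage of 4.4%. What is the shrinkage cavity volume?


Formula: V_shrink = V_casting * shrinkage_pct / 100
V_shrink = 786 cm^3 * 4.4 / 100 = 34.5840 cm^3

Answer: 34.5840 cm^3


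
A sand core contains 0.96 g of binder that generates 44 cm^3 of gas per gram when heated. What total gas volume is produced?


Formula: V_gas = W_binder * gas_evolution_rate
V = 0.96 g * 44 cm^3/g = 42.2400 cm^3

42.2400 cm^3


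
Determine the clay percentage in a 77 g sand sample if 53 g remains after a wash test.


Formula: Clay% = (W_total - W_washed) / W_total * 100
Clay mass = 77 - 53 = 24 g
Clay% = 24 / 77 * 100 = 31.1688%


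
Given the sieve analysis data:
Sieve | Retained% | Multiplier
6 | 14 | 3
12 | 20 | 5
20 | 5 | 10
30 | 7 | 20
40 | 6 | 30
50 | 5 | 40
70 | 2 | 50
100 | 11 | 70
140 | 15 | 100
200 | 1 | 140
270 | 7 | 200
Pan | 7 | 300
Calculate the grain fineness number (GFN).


Formula: GFN = sum(pct * multiplier) / sum(pct)
sum(pct * multiplier) = 6722
sum(pct) = 100
GFN = 6722 / 100 = 67.22

67.22


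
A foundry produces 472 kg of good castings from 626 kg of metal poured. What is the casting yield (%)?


Formula: Casting Yield = (W_good / W_total) * 100
Yield = (472 kg / 626 kg) * 100 = 75.3994%

75.3994%


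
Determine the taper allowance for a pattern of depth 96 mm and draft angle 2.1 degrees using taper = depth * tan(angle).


Formula: taper = depth * tan(draft_angle)
tan(2.1 deg) = 0.0366683
taper = 96 mm * 0.0366683 = 3.5202 mm


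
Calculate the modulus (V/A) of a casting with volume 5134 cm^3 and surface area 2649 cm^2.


Formula: Casting Modulus M = V / A
M = 5134 cm^3 / 2649 cm^2 = 1.9381 cm

Answer: 1.9381 cm


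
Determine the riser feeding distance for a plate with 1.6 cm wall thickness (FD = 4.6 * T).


Formula: FD = 4.6 * T  (riser feeding-distance rule)
FD = 4.6 * 1.6 cm = 7.3600 cm

Final answer: 7.3600 cm


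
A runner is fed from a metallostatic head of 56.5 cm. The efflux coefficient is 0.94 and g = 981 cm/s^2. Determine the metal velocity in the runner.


Formula: v = Cd * sqrt(2 * g * h)  (Torricelli with discharge coefficient)
2*g*h = 2 * 981 * 56.5 = 110853.0 cm^2/s^2
sqrt(110853.0) = 332.94594 cm/s
v = 0.94 * 332.94594 = 312.9692 cm/s


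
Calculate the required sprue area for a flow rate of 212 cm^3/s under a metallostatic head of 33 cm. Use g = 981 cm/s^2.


Formula: v = sqrt(2*g*h), A = Q/v
Velocity: v = sqrt(2 * 981 * 33) = sqrt(64746) = 254.4524 cm/s
Sprue area: A = Q / v = 212 / 254.4524 = 0.8332 cm^2

Final answer: 0.8332 cm^2


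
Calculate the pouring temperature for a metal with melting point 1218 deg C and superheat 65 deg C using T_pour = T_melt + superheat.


Formula: T_pour = T_melt + Superheat
T_pour = 1218 + 65 = 1283 deg C

1283 deg C


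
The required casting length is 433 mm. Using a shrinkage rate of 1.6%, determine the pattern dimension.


Formula: L_pattern = L_casting * (1 + shrinkage_rate/100)
Shrinkage factor = 1 + 1.6/100 = 1.016
L_pattern = 433 mm * 1.016 = 439.9280 mm

Answer: 439.9280 mm


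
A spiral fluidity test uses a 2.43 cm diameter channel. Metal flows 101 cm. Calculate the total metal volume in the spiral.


Formula: V = pi * (d/2)^2 * L  (cylinder volume)
Radius = 2.43/2 = 1.215 cm
V = pi * 1.215^2 * 101 = 468.4075 cm^3

Answer: 468.4075 cm^3


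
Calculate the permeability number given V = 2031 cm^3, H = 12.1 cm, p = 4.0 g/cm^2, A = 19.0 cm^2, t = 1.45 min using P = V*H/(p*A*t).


Formula: Permeability Number P = (V * H) / (p * A * t)
Numerator: V * H = 2031 * 12.1 = 24575.1
Denominator: p * A * t = 4.0 * 19.0 * 1.45 = 110.2
P = 24575.1 / 110.2 = 223.0045

Answer: 223.0045


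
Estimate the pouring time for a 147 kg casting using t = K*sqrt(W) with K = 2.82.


Formula: t = K * sqrt(W)
sqrt(W) = sqrt(147) = 12.12436
t = 2.82 * 12.12436 = 34.1907 s


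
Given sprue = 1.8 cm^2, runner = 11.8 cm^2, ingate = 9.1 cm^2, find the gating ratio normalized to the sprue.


Sprue:Runner:Ingate = 1 : 11.8/1.8 : 9.1/1.8 = 1:6.56:5.06


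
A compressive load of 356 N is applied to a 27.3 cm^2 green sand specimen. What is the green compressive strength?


Formula: Compressive Strength = Force / Area
Strength = 356 N / 27.3 cm^2 = 13.0403 N/cm^2


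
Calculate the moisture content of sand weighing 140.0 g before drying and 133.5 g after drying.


Formula: MC = (W_wet - W_dry) / W_wet * 100
Water mass = 140.0 - 133.5 = 6.5 g
MC = 6.5 / 140.0 * 100 = 4.6429%

Answer: 4.6429%


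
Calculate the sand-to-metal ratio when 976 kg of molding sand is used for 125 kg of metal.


Formula: Sand-to-Metal Ratio = W_sand / W_metal
Ratio = 976 kg / 125 kg = 7.8080


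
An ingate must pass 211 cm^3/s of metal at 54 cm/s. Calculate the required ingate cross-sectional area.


Formula: A_ingate = Q / v  (continuity equation)
A = 211 cm^3/s / 54 cm/s = 3.9074 cm^2

3.9074 cm^2


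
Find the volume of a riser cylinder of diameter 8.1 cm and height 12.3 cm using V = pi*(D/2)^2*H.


Formula: V = pi * (D/2)^2 * H  (cylinder volume)
Radius = D/2 = 8.1/2 = 4.05 cm
V = pi * 4.05^2 * 12.3 = 633.8187 cm^3

Answer: 633.8187 cm^3


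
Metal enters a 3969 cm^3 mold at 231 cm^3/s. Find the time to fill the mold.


Formula: t_fill = V_mold / Q_flow
t = 3969 cm^3 / 231 cm^3/s = 17.1818 s


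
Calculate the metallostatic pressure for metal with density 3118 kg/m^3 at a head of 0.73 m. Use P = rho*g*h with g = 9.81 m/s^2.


Formula: P = rho * g * h
rho * g = 3118 * 9.81 = 30587.58 N/m^3
P = 30587.58 * 0.73 = 22328.9334 Pa

22328.9334 Pa


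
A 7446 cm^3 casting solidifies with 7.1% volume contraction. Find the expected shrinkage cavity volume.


Formula: V_shrink = V_casting * shrinkage_pct / 100
V_shrink = 7446 cm^3 * 7.1 / 100 = 528.6660 cm^3


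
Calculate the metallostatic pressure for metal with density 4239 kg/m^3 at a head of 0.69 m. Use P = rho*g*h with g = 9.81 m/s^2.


Formula: P = rho * g * h
rho * g = 4239 * 9.81 = 41584.59 N/m^3
P = 41584.59 * 0.69 = 28693.3671 Pa

Final answer: 28693.3671 Pa


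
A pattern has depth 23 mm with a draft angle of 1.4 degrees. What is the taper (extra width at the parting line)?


Formula: taper = depth * tan(draft_angle)
tan(1.4 deg) = 0.0244395
taper = 23 mm * 0.0244395 = 0.5621 mm

Final answer: 0.5621 mm


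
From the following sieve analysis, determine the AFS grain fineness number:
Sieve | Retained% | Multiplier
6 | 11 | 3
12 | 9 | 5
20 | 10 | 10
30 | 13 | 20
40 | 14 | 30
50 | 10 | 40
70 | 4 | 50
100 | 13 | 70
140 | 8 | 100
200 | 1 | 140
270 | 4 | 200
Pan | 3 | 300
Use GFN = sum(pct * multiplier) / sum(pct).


Formula: GFN = sum(pct * multiplier) / sum(pct)
sum(pct * multiplier) = 5008
sum(pct) = 100
GFN = 5008 / 100 = 50.08

Final answer: 50.08


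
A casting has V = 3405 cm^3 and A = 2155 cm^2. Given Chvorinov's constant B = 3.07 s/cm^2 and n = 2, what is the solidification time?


Formula: t_s = B * (V/A)^n  (Chvorinov's rule, n=2)
Modulus M = V/A = 3405/2155 = 1.580046 cm
M^2 = 1.580046^2 = 2.496545 cm^2
t_s = 3.07 * 2.496545 = 7.6644 s

Answer: 7.6644 s


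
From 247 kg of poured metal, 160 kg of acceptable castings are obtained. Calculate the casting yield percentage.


Formula: Casting Yield = (W_good / W_total) * 100
Yield = (160 kg / 247 kg) * 100 = 64.7773%

Answer: 64.7773%


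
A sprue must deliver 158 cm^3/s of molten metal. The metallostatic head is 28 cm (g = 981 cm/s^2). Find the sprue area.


Formula: v = sqrt(2*g*h), A = Q/v
Velocity: v = sqrt(2 * 981 * 28) = sqrt(54936) = 234.3843 cm/s
Sprue area: A = Q / v = 158 / 234.3843 = 0.6741 cm^2


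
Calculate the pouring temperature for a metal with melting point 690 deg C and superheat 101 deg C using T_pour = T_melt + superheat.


Formula: T_pour = T_melt + Superheat
T_pour = 690 + 101 = 791 deg C


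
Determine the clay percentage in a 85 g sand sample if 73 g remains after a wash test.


Formula: Clay% = (W_total - W_washed) / W_total * 100
Clay mass = 85 - 73 = 12 g
Clay% = 12 / 85 * 100 = 14.1176%


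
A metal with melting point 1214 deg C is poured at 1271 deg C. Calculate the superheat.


Formula: Superheat = T_pour - T_melt
Superheat = 1271 - 1214 = 57 deg C


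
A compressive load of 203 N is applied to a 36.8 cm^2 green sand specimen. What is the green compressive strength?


Formula: Compressive Strength = Force / Area
Strength = 203 N / 36.8 cm^2 = 5.5163 N/cm^2

5.5163 N/cm^2


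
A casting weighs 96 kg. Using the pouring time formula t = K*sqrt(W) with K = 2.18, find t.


Formula: t = K * sqrt(W)
sqrt(W) = sqrt(96) = 9.79796
t = 2.18 * 9.79796 = 21.3596 s


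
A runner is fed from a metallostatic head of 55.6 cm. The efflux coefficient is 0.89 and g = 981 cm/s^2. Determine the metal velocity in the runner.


Formula: v = Cd * sqrt(2 * g * h)  (Torricelli with discharge coefficient)
2*g*h = 2 * 981 * 55.6 = 109087.2 cm^2/s^2
sqrt(109087.2) = 330.28351 cm/s
v = 0.89 * 330.28351 = 293.9523 cm/s


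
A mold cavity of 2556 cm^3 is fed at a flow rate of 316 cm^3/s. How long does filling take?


Formula: t_fill = V_mold / Q_flow
t = 2556 cm^3 / 316 cm^3/s = 8.0886 s

Final answer: 8.0886 s


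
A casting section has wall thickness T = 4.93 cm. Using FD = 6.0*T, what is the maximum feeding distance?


Formula: FD = 6.0 * T  (riser feeding-distance rule)
FD = 6.0 * 4.93 cm = 29.5800 cm

Answer: 29.5800 cm


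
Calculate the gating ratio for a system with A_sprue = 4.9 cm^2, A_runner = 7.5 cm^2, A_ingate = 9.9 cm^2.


Sprue:Runner:Ingate = 1 : 7.5/4.9 : 9.9/4.9 = 1:1.53:2.02


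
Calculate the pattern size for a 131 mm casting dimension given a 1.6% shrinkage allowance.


Formula: L_pattern = L_casting * (1 + shrinkage_rate/100)
Shrinkage factor = 1 + 1.6/100 = 1.016
L_pattern = 131 mm * 1.016 = 133.0960 mm

Answer: 133.0960 mm


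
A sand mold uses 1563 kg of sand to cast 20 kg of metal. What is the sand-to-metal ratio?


Formula: Sand-to-Metal Ratio = W_sand / W_metal
Ratio = 1563 kg / 20 kg = 78.1500

78.1500


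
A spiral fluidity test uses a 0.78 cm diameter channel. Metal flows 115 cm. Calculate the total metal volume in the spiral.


Formula: V = pi * (d/2)^2 * L  (cylinder volume)
Radius = 0.78/2 = 0.39 cm
V = pi * 0.39^2 * 115 = 54.9512 cm^3

Answer: 54.9512 cm^3


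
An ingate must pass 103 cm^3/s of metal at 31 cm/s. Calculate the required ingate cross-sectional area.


Formula: A_ingate = Q / v  (continuity equation)
A = 103 cm^3/s / 31 cm/s = 3.3226 cm^2

Answer: 3.3226 cm^2


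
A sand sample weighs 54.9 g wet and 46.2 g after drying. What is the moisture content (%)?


Formula: MC = (W_wet - W_dry) / W_wet * 100
Water mass = 54.9 - 46.2 = 8.7 g
MC = 8.7 / 54.9 * 100 = 15.8470%

Answer: 15.8470%


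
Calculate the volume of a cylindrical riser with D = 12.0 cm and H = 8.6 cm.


Formula: V = pi * (D/2)^2 * H  (cylinder volume)
Radius = D/2 = 12.0/2 = 6.0 cm
V = pi * 6.0^2 * 8.6 = 972.6371 cm^3

Answer: 972.6371 cm^3


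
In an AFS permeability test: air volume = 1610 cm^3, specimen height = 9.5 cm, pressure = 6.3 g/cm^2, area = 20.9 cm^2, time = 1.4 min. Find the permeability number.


Formula: Permeability Number P = (V * H) / (p * A * t)
Numerator: V * H = 1610 * 9.5 = 15295.0
Denominator: p * A * t = 6.3 * 20.9 * 1.4 = 184.338
P = 15295.0 / 184.338 = 82.9726

82.9726


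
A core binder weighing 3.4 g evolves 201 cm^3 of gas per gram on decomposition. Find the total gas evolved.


Formula: V_gas = W_binder * gas_evolution_rate
V = 3.4 g * 201 cm^3/g = 683.4000 cm^3


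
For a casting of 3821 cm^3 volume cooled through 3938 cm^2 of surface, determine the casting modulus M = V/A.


Formula: Casting Modulus M = V / A
M = 3821 cm^3 / 3938 cm^2 = 0.9703 cm

Answer: 0.9703 cm


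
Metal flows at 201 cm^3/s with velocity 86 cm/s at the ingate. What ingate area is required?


Formula: A_ingate = Q / v  (continuity equation)
A = 201 cm^3/s / 86 cm/s = 2.3372 cm^2

Final answer: 2.3372 cm^2


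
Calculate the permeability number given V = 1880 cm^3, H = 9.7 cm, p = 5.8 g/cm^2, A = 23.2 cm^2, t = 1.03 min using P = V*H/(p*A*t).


Formula: Permeability Number P = (V * H) / (p * A * t)
Numerator: V * H = 1880 * 9.7 = 18236.0
Denominator: p * A * t = 5.8 * 23.2 * 1.03 = 138.5968
P = 18236.0 / 138.5968 = 131.5759


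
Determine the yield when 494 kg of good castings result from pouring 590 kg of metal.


Formula: Casting Yield = (W_good / W_total) * 100
Yield = (494 kg / 590 kg) * 100 = 83.7288%

Answer: 83.7288%


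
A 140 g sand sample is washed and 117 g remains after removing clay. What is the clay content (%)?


Formula: Clay% = (W_total - W_washed) / W_total * 100
Clay mass = 140 - 117 = 23 g
Clay% = 23 / 140 * 100 = 16.4286%

16.4286%


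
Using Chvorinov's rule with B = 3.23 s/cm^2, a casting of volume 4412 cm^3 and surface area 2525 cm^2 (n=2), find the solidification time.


Formula: t_s = B * (V/A)^n  (Chvorinov's rule, n=2)
Modulus M = V/A = 4412/2525 = 1.747327 cm
M^2 = 1.747327^2 = 3.053152 cm^2
t_s = 3.23 * 3.053152 = 9.8617 s

Final answer: 9.8617 s


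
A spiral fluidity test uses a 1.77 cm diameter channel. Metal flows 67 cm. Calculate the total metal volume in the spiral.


Formula: V = pi * (d/2)^2 * L  (cylinder volume)
Radius = 1.77/2 = 0.885 cm
V = pi * 0.885^2 * 67 = 164.8585 cm^3

Answer: 164.8585 cm^3


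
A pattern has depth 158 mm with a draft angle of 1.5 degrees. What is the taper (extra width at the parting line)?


Formula: taper = depth * tan(draft_angle)
tan(1.5 deg) = 0.0261859
taper = 158 mm * 0.0261859 = 4.1374 mm


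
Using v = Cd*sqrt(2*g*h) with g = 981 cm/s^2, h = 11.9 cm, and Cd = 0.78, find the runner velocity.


Formula: v = Cd * sqrt(2 * g * h)  (Torricelli with discharge coefficient)
2*g*h = 2 * 981 * 11.9 = 23347.8 cm^2/s^2
sqrt(23347.8) = 152.79987 cm/s
v = 0.78 * 152.79987 = 119.1839 cm/s


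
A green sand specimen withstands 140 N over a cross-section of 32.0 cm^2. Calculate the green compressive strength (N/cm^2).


Formula: Compressive Strength = Force / Area
Strength = 140 N / 32.0 cm^2 = 4.3750 N/cm^2

4.3750 N/cm^2


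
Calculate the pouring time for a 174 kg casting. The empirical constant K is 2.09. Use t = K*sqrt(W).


Formula: t = K * sqrt(W)
sqrt(W) = sqrt(174) = 13.19091
t = 2.09 * 13.19091 = 27.5690 s


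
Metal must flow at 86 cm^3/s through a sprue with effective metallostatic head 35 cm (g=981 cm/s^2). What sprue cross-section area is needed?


Formula: v = sqrt(2*g*h), A = Q/v
Velocity: v = sqrt(2 * 981 * 35) = sqrt(68670) = 262.0496 cm/s
Sprue area: A = Q / v = 86 / 262.0496 = 0.3282 cm^2

Answer: 0.3282 cm^2


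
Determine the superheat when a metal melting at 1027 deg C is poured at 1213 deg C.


Formula: Superheat = T_pour - T_melt
Superheat = 1213 - 1027 = 186 deg C

Answer: 186 deg C


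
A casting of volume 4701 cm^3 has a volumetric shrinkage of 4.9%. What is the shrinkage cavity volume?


Formula: V_shrink = V_casting * shrinkage_pct / 100
V_shrink = 4701 cm^3 * 4.9 / 100 = 230.3490 cm^3

230.3490 cm^3


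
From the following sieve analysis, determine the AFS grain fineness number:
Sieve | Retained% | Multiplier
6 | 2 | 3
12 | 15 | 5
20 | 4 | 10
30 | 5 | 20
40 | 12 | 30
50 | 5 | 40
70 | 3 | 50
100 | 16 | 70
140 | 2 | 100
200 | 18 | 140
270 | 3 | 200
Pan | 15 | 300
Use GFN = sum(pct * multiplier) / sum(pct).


Formula: GFN = sum(pct * multiplier) / sum(pct)
sum(pct * multiplier) = 9871
sum(pct) = 100
GFN = 9871 / 100 = 98.71


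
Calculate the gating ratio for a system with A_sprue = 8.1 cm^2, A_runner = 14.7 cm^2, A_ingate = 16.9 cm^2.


Sprue:Runner:Ingate = 1 : 14.7/8.1 : 16.9/8.1 = 1:1.81:2.09

Final answer: 1:1.81:2.09


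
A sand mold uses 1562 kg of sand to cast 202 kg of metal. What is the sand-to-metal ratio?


Formula: Sand-to-Metal Ratio = W_sand / W_metal
Ratio = 1562 kg / 202 kg = 7.7327

Answer: 7.7327


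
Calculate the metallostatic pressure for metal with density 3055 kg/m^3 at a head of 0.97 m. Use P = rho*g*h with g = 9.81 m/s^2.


Formula: P = rho * g * h
rho * g = 3055 * 9.81 = 29969.55 N/m^3
P = 29969.55 * 0.97 = 29070.4635 Pa

29070.4635 Pa


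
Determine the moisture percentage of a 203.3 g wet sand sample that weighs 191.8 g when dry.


Formula: MC = (W_wet - W_dry) / W_wet * 100
Water mass = 203.3 - 191.8 = 11.5 g
MC = 11.5 / 203.3 * 100 = 5.6567%

5.6567%


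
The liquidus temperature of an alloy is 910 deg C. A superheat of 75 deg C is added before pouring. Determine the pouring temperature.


Formula: T_pour = T_melt + Superheat
T_pour = 910 + 75 = 985 deg C

985 deg C


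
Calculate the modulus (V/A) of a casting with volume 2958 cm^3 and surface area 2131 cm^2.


Formula: Casting Modulus M = V / A
M = 2958 cm^3 / 2131 cm^2 = 1.3881 cm

Final answer: 1.3881 cm


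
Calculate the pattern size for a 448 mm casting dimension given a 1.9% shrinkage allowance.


Formula: L_pattern = L_casting * (1 + shrinkage_rate/100)
Shrinkage factor = 1 + 1.9/100 = 1.019
L_pattern = 448 mm * 1.019 = 456.5120 mm


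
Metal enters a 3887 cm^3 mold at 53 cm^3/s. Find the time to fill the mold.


Formula: t_fill = V_mold / Q_flow
t = 3887 cm^3 / 53 cm^3/s = 73.3396 s

73.3396 s


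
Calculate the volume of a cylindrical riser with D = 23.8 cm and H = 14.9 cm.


Formula: V = pi * (D/2)^2 * H  (cylinder volume)
Radius = D/2 = 23.8/2 = 11.9 cm
V = pi * 11.9^2 * 14.9 = 6628.7259 cm^3


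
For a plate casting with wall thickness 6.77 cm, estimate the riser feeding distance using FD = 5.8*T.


Formula: FD = 5.8 * T  (riser feeding-distance rule)
FD = 5.8 * 6.77 cm = 39.2660 cm

39.2660 cm


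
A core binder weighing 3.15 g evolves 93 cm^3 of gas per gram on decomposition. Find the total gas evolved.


Formula: V_gas = W_binder * gas_evolution_rate
V = 3.15 g * 93 cm^3/g = 292.9500 cm^3


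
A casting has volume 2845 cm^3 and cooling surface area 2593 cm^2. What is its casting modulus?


Formula: Casting Modulus M = V / A
M = 2845 cm^3 / 2593 cm^2 = 1.0972 cm


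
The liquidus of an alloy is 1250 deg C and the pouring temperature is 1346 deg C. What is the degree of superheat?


Formula: Superheat = T_pour - T_melt
Superheat = 1346 - 1250 = 96 deg C

96 deg C


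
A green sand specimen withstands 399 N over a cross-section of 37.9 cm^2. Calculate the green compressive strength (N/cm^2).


Formula: Compressive Strength = Force / Area
Strength = 399 N / 37.9 cm^2 = 10.5277 N/cm^2

10.5277 N/cm^2


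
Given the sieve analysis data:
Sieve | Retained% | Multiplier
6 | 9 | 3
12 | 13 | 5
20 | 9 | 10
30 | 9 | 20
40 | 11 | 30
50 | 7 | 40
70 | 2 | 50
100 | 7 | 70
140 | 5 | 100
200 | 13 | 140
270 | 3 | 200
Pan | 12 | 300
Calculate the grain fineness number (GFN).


Formula: GFN = sum(pct * multiplier) / sum(pct)
sum(pct * multiplier) = 8082
sum(pct) = 100
GFN = 8082 / 100 = 80.82


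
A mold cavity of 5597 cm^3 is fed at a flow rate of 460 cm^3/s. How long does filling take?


Formula: t_fill = V_mold / Q_flow
t = 5597 cm^3 / 460 cm^3/s = 12.1674 s

Final answer: 12.1674 s


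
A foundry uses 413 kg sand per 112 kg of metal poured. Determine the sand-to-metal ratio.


Formula: Sand-to-Metal Ratio = W_sand / W_metal
Ratio = 413 kg / 112 kg = 3.6875

3.6875
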